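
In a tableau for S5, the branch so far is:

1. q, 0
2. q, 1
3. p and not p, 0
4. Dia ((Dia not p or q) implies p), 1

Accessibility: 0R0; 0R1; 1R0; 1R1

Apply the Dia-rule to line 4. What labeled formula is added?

a fresh world 2 with 1R2, and (Dia not p or q) implies p at 2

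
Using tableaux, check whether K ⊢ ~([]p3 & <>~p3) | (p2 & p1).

Valid in K

Tableau for the negation ~(~([]p3 & <>~p3) | (p2 & p1)):
1. ~(~([]p3 & <>~p3) | (p2 & p1)), 0
2. []p3 & <>~p3, 0
3. ~(p2 & p1), 0
4. []p3, 0
5. <>~p3, 0
6. ~p1, 0
7. ~p3, 1
8. p3, 1
Accessibility: 0R1
Branch closes: p3 and ~p3 both at 1.
All branches of the negation close; one closing branch shown above.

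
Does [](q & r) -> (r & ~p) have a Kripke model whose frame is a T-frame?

1. [](q & r) -> (r & ~p), w0
2. r & ~p, w0
3. r, w0
4. ~p, w0
Accessibility: w0Rw0

Satisfiable (open branch found)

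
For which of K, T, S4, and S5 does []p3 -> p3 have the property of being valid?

T, S4, S5

T-tableau for the negation ~([]p3 -> p3):
1. ~([]p3 -> p3), 0
2. []p3, 0
3. ~p3, 0
4. p3, 0
Accessibility: 0R0
Branch closes: p3 and ~p3 both at 0.
Every branch closes (one shown): valid in T, hence also in S4, S5 (every theorem of T is a theorem of S4 and S5).
K-tableau for the negation ~([]p3 -> p3):
1. ~([]p3 -> p3), 0
2. []p3, 0
3. ~p3, 0
Complete open branch: countermodel on a K-frame, so not valid in K.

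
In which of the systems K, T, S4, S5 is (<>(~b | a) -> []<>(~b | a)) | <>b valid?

T, S4, S5

K-tableau for the negation ~((<>(~b | a) -> []<>(~b | a)) | <>b):
1. ~((<>(~b | a) -> []<>(~b | a)) | <>b), 0
2. ~(<>(~b | a) -> []<>(~b | a)), 0
3. ~<>b, 0
4. <>(~b | a), 0
5. ~[]<>(~b | a), 0
6. ~b | a, 1
7. ~b, 1
8. a, 1
9. ~<>(~b | a), 2
10. ~b, 2
Accessibility: 0R1, 0R2
Complete open branch: countermodel on a K-frame, so not valid in K.
T-tableau for the negation ~((<>(~b | a) -> []<>(~b | a)) | <>b):
1. ~((<>(~b | a) -> []<>(~b | a)) | <>b), 0
2. ~(<>(~b | a) -> []<>(~b | a)), 0
3. ~<>b, 0
4. <>(~b | a), 0
5. ~[]<>(~b | a), 0
6. ~b, 0
7. ~b | a, 1
8. ~b, 1
9. a, 1
10. ~<>(~b | a), 2
11. ~b, 2
12. ~(~b | a), 2
13. b, 2
14. ~a, 2
Accessibility: 0R0, 0R1, 0R2, 1R1, 2R2
Branch closes: b and ~b both at 2.
Every branch closes (one shown): valid in T, hence also in S4, S5 (every theorem of T is a theorem of S4 and S5).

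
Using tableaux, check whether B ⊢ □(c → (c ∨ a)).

Tableau for the negation ¬□(c → (c ∨ a)):
1. ¬□(c → (c ∨ a)), w0
2. ¬(c → (c ∨ a)), w1   [¬□-rule on 1: fresh world w1, w0Rw1]
3. c, w1   [¬→-rule on 2]
4. ¬(c ∨ a), w1   [¬→-rule on 2]
5. ¬c, w1   [¬∨-rule on 4]
6. ¬a, w1   [¬∨-rule on 4]
Accessibility: w0Rw0, w0Rw1, w1Rw0, w1Rw1
Branch closes: c and ¬c both at w1.
Every branch of the negation's tableau closes; the branch above is one of them.

Yes, valid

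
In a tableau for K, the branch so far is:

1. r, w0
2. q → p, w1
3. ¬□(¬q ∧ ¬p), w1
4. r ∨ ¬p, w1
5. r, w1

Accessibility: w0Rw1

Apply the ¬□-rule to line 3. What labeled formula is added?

a fresh world w2 with w1Rw2, and ¬(¬q ∧ ¬p) at w2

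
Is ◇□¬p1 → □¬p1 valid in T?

No, not valid

Tableau for the negation ¬(◇□¬p1 → □¬p1):
1. ¬(◇□¬p1 → □¬p1), u
2. ◇□¬p1, u
3. ¬□¬p1, u
4. □¬p1, v
5. ¬p1, v
6. p1, w
Accessibility: uRu, uRv, uRw, vRv, wRw
The negation has an open branch (countermodel exists).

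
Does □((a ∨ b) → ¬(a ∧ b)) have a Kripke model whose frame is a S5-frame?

Yes, satisfiable

1. □((a ∨ b) → ¬(a ∧ b)), 0
2. (a ∨ b) → ¬(a ∧ b), 0   [□-rule on 1 via 0R0]
3. ¬(a ∧ b), 0   [→-rule on 2 (branches; this branch)]
4. ¬b, 0   [¬∧-rule on 3 (branches; this branch)]
Accessibility: 0R0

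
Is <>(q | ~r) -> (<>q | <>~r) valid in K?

Tableau for the negation ~(<>(q | ~r) -> (<>q | <>~r)):
1. ~(<>(q | ~r) -> (<>q | <>~r)), 0
2. <>(q | ~r), 0
3. ~(<>q | <>~r), 0
4. ~<>q, 0
5. ~<>~r, 0
6. q | ~r, 1
7. ~q, 1
8. r, 1
9. ~r, 1
Accessibility: 0R1
Branch closes: r and ~r both at 1.
All branches of the negation close; one closing branch shown above.

Valid in K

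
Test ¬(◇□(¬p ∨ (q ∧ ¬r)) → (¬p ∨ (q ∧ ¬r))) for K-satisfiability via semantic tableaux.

1. ¬(◇□(¬p ∨ (q ∧ ¬r)) → (¬p ∨ (q ∧ ¬r))), u
2. ◇□(¬p ∨ (q ∧ ¬r)), u   [¬→-rule on 1]
3. ¬(¬p ∨ (q ∧ ¬r)), u   [¬→-rule on 1]
4. p, u   [¬∨-rule on 3]
5. ¬(q ∧ ¬r), u   [¬∨-rule on 3]
6. r, u   [¬∧-rule on 5 (branches; this branch)]
7. □(¬p ∨ (q ∧ ¬r)), v   [◇-rule on 2: fresh world v, uRv]
Accessibility: uRv

Yes, satisfiable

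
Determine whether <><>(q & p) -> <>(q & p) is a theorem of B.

No, not valid

Tableau for the negation ~(<><>(q & p) -> <>(q & p)):
1. ~(<><>(q & p) -> <>(q & p)), u
2. <><>(q & p), u
3. ~<>(q & p), u
4. ~(q & p), u
5. ~p, u
6. <>(q & p), v
7. ~(q & p), v
8. ~p, v
9. q & p, w
10. q, w
11. p, w
Accessibility: uRu, uRv, vRu, vRv, vRw, wRv, wRw
The negation has an open branch (countermodel exists).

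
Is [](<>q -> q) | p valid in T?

Tableau for the negation ~([](<>q -> q) | p):
1. ~([](<>q -> q) | p), w0
2. ~[](<>q -> q), w0   [~|-rule on 1]
3. ~p, w0   [~|-rule on 1]
4. ~(<>q -> q), w1   [~[]-rule on 2: fresh world w1, w0Rw1]
5. <>q, w1   [~->-rule on 4]
6. ~q, w1   [~->-rule on 4]
7. q, w2   [<>-rule on 5: fresh world w2, w1Rw2]
Accessibility: w0Rw0, w0Rw1, w1Rw1, w1Rw2, w2Rw2
The negation has an open branch (countermodel exists).

Not valid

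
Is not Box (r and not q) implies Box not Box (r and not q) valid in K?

No, not valid

Tableau for the negation not (not Box (r and not q) implies Box not Box (r and not q)):
1. not (not Box (r and not q) implies Box not Box (r and not q)), u
2. not Box (r and not q), u
3. not Box not Box (r and not q), u
4. not (r and not q), v
5. q, v
6. Box (r and not q), w
Accessibility: uRv, uRw
The negation has an open branch (countermodel exists).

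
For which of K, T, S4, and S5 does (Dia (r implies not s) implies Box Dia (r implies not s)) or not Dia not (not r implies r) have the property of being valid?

S5

S5-tableau for the negation not ((Dia (r implies not s) implies Box Dia (r implies not s)) or not Dia not (not r implies r)):
1. not ((Dia (r implies not s) implies Box Dia (r implies not s)) or not Dia not (not r implies r)), w0
2. not (Dia (r implies not s) implies Box Dia (r implies not s)), w0
3. Dia not (not r implies r), w0
4. Dia (r implies not s), w0
5. not Box Dia (r implies not s), w0
6. not (not r implies r), w1
7. not r, w1
8. r implies not s, w2
9. not s, w2
10. not Dia (r implies not s), w3
11. not (r implies not s), w0
12. r, w0
13. s, w0
14. not (r implies not s), w1
15. r, w1
16. s, w1
Accessibility: w0Rw0, w0Rw1, w0Rw2, w0Rw3, w1Rw0, w1Rw1, w1Rw2, w1Rw3, w2Rw0, w2Rw1, w2Rw2, w2Rw3, w3Rw0, w3Rw1, w3Rw2, w3Rw3
Branch closes: r and not r both at w1.
Every branch closes (one shown): valid in S5.
S4-tableau for the negation not ((Dia (r implies not s) implies Box Dia (r implies not s)) or not Dia not (not r implies r)):
1. not ((Dia (r implies not s) implies Box Dia (r implies not s)) or not Dia not (not r implies r)), w0
2. not (Dia (r implies not s) implies Box Dia (r implies not s)), w0
3. Dia not (not r implies r), w0
4. Dia (r implies not s), w0
5. not Box Dia (r implies not s), w0
6. not (not r implies r), w1
7. not r, w1
8. r implies not s, w2
9. not s, w2
10. not Dia (r implies not s), w3
11. not (r implies not s), w3
12. r, w3
13. s, w3
Accessibility: w0Rw0, w0Rw1, w0Rw2, w0Rw3, w1Rw1, w2Rw2, w3Rw3
Complete open branch: countermodel on an S4-frame, so not valid in S4, nor in K, T (the same frame is also a K-frame and a T-frame).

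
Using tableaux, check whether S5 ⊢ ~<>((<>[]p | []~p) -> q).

Not valid

Tableau for the negation <>((<>[]p | []~p) -> q):
1. <>((<>[]p | []~p) -> q), 0
2. (<>[]p | []~p) -> q, 1
3. q, 1
Accessibility: 0R0, 0R1, 1R0, 1R1
The negation has an open branch (countermodel exists).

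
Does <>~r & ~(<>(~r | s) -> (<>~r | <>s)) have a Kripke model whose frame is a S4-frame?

1. <>~r & ~(<>(~r | s) -> (<>~r | <>s)), w0
2. <>~r, w0
3. ~(<>(~r | s) -> (<>~r | <>s)), w0
4. <>(~r | s), w0
5. ~(<>~r | <>s), w0
6. ~<>~r, w0
7. ~<>s, w0
8. r, w0
9. ~s, w0
10. ~r, w1
11. r, w1
Accessibility: w0Rw0, w0Rw1, w1Rw1
Branch closes: r and ~r both at w1.
All branches of the tableau close; one closing branch shown above.

No, unsatisfiable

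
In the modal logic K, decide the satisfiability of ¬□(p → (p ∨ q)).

1. ¬□(p → (p ∨ q)), u
2. ¬(p → (p ∨ q)), v   [¬□-rule on 1: fresh world v, uRv]
3. p, v   [¬→-rule on 2]
4. ¬(p ∨ q), v   [¬→-rule on 2]
5. ¬p, v   [¬∨-rule on 4]
6. ¬q, v   [¬∨-rule on 4]
Accessibility: uRv
Branch closes: p and ¬p both at v.
(One branch shown.) All branches close.

Unsatisfiable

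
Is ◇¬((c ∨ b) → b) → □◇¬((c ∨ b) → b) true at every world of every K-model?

No, not valid

Tableau for the negation ¬(◇¬((c ∨ b) → b) → □◇¬((c ∨ b) → b)):
1. ¬(◇¬((c ∨ b) → b) → □◇¬((c ∨ b) → b)), w0
2. ◇¬((c ∨ b) → b), w0
3. ¬□◇¬((c ∨ b) → b), w0
4. ¬((c ∨ b) → b), w1
5. c ∨ b, w1
6. ¬b, w1
7. c, w1
8. ¬◇¬((c ∨ b) → b), w2
Accessibility: w0Rw1, w0Rw2
The negation has an open branch (countermodel exists).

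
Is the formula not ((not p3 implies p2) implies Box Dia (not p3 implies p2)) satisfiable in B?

1. not ((not p3 implies p2) implies Box Dia (not p3 implies p2)), 0
2. not p3 implies p2, 0
3. not Box Dia (not p3 implies p2), 0
4. p2, 0
5. not Dia (not p3 implies p2), 1
6. not (not p3 implies p2), 0
7. not p3, 0
8. not p2, 0
Accessibility: 0R0, 0R1, 1R0, 1R1
Branch closes: p2 and not p2 both at 0.
Every branch closes; the branch above is one of them.

Unsatisfiable (every branch closes)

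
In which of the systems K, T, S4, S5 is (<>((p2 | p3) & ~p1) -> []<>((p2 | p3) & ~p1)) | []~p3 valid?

S5

S4-tableau for the negation ~((<>((p2 | p3) & ~p1) -> []<>((p2 | p3) & ~p1)) | []~p3):
1. ~((<>((p2 | p3) & ~p1) -> []<>((p2 | p3) & ~p1)) | []~p3), u
2. ~(<>((p2 | p3) & ~p1) -> []<>((p2 | p3) & ~p1)), u
3. ~[]~p3, u
4. <>((p2 | p3) & ~p1), u
5. ~[]<>((p2 | p3) & ~p1), u
6. p3, v
7. (p2 | p3) & ~p1, w
8. p2 | p3, w
9. ~p1, w
10. p3, w
11. ~<>((p2 | p3) & ~p1), x
12. ~((p2 | p3) & ~p1), x
13. p1, x
Accessibility: uRu, uRv, uRw, uRx, vRv, wRw, xRx
Complete open branch: countermodel on an S4-frame, so not valid in S4, nor in K, T (the same frame is also a K-frame and a T-frame).
S5-tableau for the negation ~((<>((p2 | p3) & ~p1) -> []<>((p2 | p3) & ~p1)) | []~p3):
1. ~((<>((p2 | p3) & ~p1) -> []<>((p2 | p3) & ~p1)) | []~p3), u
2. ~(<>((p2 | p3) & ~p1) -> []<>((p2 | p3) & ~p1)), u
3. ~[]~p3, u
4. <>((p2 | p3) & ~p1), u
5. ~[]<>((p2 | p3) & ~p1), u
6. p3, v
7. (p2 | p3) & ~p1, w
8. p2 | p3, w
9. ~p1, w
10. p3, w
11. ~<>((p2 | p3) & ~p1), x
12. ~((p2 | p3) & ~p1), u
13. ~((p2 | p3) & ~p1), v
14. ~((p2 | p3) & ~p1), w
15. ~((p2 | p3) & ~p1), x
16. ~(p2 | p3), u
17. ~p2, u
18. ~p3, u
19. p1, v
20. ~(p2 | p3), w
21. ~p2, w
22. ~p3, w
Accessibility: uRu, uRv, uRw, uRx, vRu, vRv, vRw, vRx, wRu, wRv, wRw, wRx, xRu, xRv, xRw, xRx
Branch closes: p3 and ~p3 both at w.
Every branch closes (one shown): valid in S5.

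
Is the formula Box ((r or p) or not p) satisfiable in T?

1. Box ((r or p) or not p), w0
2. (r or p) or not p, w0
3. not p, w0
Accessibility: w0Rw0

Satisfiable (open branch found)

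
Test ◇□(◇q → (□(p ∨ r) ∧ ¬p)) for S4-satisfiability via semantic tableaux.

Satisfiable (open branch found)

1. ◇□(◇q → (□(p ∨ r) ∧ ¬p)), w0
2. □(◇q → (□(p ∨ r) ∧ ¬p)), w1
3. ◇q → (□(p ∨ r) ∧ ¬p), w1
4. □(p ∨ r) ∧ ¬p, w1
5. □(p ∨ r), w1
6. ¬p, w1
7. p ∨ r, w1
8. r, w1
Accessibility: w0Rw0, w0Rw1, w1Rw1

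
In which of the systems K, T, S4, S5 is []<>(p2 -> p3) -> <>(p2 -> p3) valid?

T, S4, S5

T-tableau for the negation ~([]<>(p2 -> p3) -> <>(p2 -> p3)):
1. ~([]<>(p2 -> p3) -> <>(p2 -> p3)), u
2. []<>(p2 -> p3), u   [~->-rule on 1]
3. ~<>(p2 -> p3), u   [~->-rule on 1]
4. <>(p2 -> p3), u   [[]-rule on 2 via uRu]
5. ~(p2 -> p3), u   [~<>-rule on 3 via uRu]
6. p2, u   [~->-rule on 5]
7. ~p3, u   [~->-rule on 5]
8. p2 -> p3, v   [<>-rule on 4: fresh world v, uRv]
9. <>(p2 -> p3), v   [[]-rule on 2 via uRv]
10. ~(p2 -> p3), v   [~<>-rule on 3 via uRv]
11. p2, v   [~->-rule on 10]
12. ~p3, v   [~->-rule on 10]
13. p3, v   [->-rule on 8 (branches; this branch)]
Accessibility: uRu, uRv, vRv
Branch closes: p3 and ~p3 both at v.
Every branch closes (one shown): valid in T, hence also in S4, S5 (every theorem of T is a theorem of S4 and S5).
K-tableau for the negation ~([]<>(p2 -> p3) -> <>(p2 -> p3)):
1. ~([]<>(p2 -> p3) -> <>(p2 -> p3)), u
2. []<>(p2 -> p3), u   [~->-rule on 1]
3. ~<>(p2 -> p3), u   [~->-rule on 1]
Complete open branch: countermodel on a K-frame, so not valid in K.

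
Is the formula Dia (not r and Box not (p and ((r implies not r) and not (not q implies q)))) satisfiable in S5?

1. Dia (not r and Box not (p and ((r implies not r) and not (not q implies q)))), u
2. not r and Box not (p and ((r implies not r) and not (not q implies q))), v
3. not r, v
4. Box not (p and ((r implies not r) and not (not q implies q))), v
5. not (p and ((r implies not r) and not (not q implies q))), u
6. not (p and ((r implies not r) and not (not q implies q))), v
7. not ((r implies not r) and not (not q implies q)), u
8. not ((r implies not r) and not (not q implies q)), v
9. not q implies q, u
10. not q implies q, v
11. q, u
12. q, v
Accessibility: uRu, uRv, vRu, vRv

Satisfiable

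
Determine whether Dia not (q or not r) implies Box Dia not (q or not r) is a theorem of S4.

Not valid

Tableau for the negation not (Dia not (q or not r) implies Box Dia not (q or not r)):
1. not (Dia not (q or not r) implies Box Dia not (q or not r)), 0
2. Dia not (q or not r), 0
3. not Box Dia not (q or not r), 0
4. not (q or not r), 1
5. not q, 1
6. r, 1
7. not Dia not (q or not r), 2
8. q or not r, 2
9. not r, 2
Accessibility: 0R0, 0R1, 0R2, 1R1, 2R2
The negation has an open branch (countermodel exists).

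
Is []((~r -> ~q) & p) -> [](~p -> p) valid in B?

Tableau for the negation ~([]((~r -> ~q) & p) -> [](~p -> p)):
1. ~([]((~r -> ~q) & p) -> [](~p -> p)), u
2. []((~r -> ~q) & p), u   [~->-rule on 1]
3. ~[](~p -> p), u   [~->-rule on 1]
4. (~r -> ~q) & p, u   [[]-rule on 2 via uRu]
5. ~r -> ~q, u   [&-rule on 4]
6. p, u   [&-rule on 4]
7. ~q, u   [->-rule on 5 (branches; this branch)]
8. ~(~p -> p), v   [~[]-rule on 3: fresh world v, uRv]
9. ~p, v   [~->-rule on 8]
10. (~r -> ~q) & p, v   [[]-rule on 2 via uRv]
11. ~r -> ~q, v   [&-rule on 10]
12. p, v   [&-rule on 10]
Accessibility: uRu, uRv, vRu, vRv
Branch closes: p and ~p both at v.
All branches of the negation close; one closing branch shown above.

Valid in B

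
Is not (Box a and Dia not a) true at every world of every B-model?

Tableau for the negation Box a and Dia not a:
1. Box a and Dia not a, 0
2. Box a, 0
3. Dia not a, 0
4. a, 0
5. not a, 1
6. a, 1
Accessibility: 0R0, 0R1, 1R0, 1R1
Branch closes: a and not a both at 1.
All branches of the negation close; one closing branch shown above.

Yes, valid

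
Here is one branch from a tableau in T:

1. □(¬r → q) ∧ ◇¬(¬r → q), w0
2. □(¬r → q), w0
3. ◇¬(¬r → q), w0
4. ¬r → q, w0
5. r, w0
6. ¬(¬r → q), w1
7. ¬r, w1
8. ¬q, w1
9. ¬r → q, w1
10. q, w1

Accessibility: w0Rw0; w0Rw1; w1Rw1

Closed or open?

Yes, closed

Both q and ¬q appear at w1.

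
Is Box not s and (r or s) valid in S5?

Tableau for the negation not (Box not s and (r or s)):
1. not (Box not s and (r or s)), u
2. not (r or s), u
3. not r, u
4. not s, u
Accessibility: uRu
The negation has an open branch (countermodel exists).

No, not valid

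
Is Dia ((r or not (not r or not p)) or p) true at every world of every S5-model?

Tableau for the negation not Dia ((r or not (not r or not p)) or p):
1. not Dia ((r or not (not r or not p)) or p), 0
2. not ((r or not (not r or not p)) or p), 0
3. not (r or not (not r or not p)), 0
4. not p, 0
5. not r, 0
6. not r or not p, 0
Accessibility: 0R0
The negation has an open branch (countermodel exists).

Not valid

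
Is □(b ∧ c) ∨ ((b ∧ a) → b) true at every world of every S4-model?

Valid in S4

Tableau for the negation ¬(□(b ∧ c) ∨ ((b ∧ a) → b)):
1. ¬(□(b ∧ c) ∨ ((b ∧ a) → b)), u
2. ¬□(b ∧ c), u
3. ¬((b ∧ a) → b), u
4. b ∧ a, u
5. ¬b, u
6. b, u
7. a, u
Accessibility: uRu
Branch closes: b and ¬b both at u.
All branches of the negation close; one closing branch shown above.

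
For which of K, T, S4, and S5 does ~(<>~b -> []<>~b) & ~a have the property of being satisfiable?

S4-tableau for the formula:
1. ~(<>~b -> []<>~b) & ~a, u
2. ~(<>~b -> []<>~b), u
3. ~a, u
4. <>~b, u
5. ~[]<>~b, u
6. ~b, v
7. ~<>~b, w
8. b, w
Accessibility: uRu, uRv, uRw, vRv, wRw
Complete open branch: satisfiable in S4, hence also in K, T (this S4-model is also a K-model and a T-model).
S5-tableau for the formula:
1. ~(<>~b -> []<>~b) & ~a, u
2. ~(<>~b -> []<>~b), u
3. ~a, u
4. <>~b, u
5. ~[]<>~b, u
6. ~b, v
7. ~<>~b, w
8. b, u
9. b, v
Accessibility: uRu, uRv, uRw, vRu, vRv, vRw, wRu, wRv, wRw
Branch closes: b and ~b both at v.
Every branch closes (one shown): unsatisfiable in S5.

K, T, S4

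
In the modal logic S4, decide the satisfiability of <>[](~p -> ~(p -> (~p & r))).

Satisfiable

1. <>[](~p -> ~(p -> (~p & r))), w0
2. [](~p -> ~(p -> (~p & r))), w1   [<>-rule on 1: fresh world w1, w0Rw1]
3. ~p -> ~(p -> (~p & r)), w1   [[]-rule on 2 via w1Rw1]
4. ~(p -> (~p & r)), w1   [->-rule on 3 (branches; this branch)]
5. p, w1   [~->-rule on 4]
6. ~(~p & r), w1   [~->-rule on 4]
7. ~r, w1   [~&-rule on 6 (branches; this branch)]
Accessibility: w0Rw0, w0Rw1, w1Rw1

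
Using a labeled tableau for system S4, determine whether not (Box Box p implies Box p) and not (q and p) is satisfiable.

1. not (Box Box p implies Box p) and not (q and p), w0
2. not (Box Box p implies Box p), w0   [and-rule on 1]
3. not (q and p), w0   [and-rule on 1]
4. Box Box p, w0   [neg-implies-rule on 2]
5. not Box p, w0   [neg-implies-rule on 2]
6. Box p, w0   [Box-rule on 4 via w0Rw0]
7. p, w0   [Box-rule on 6 via w0Rw0]
8. not q, w0   [neg-and-rule on 3 (branches; this branch)]
9. not p, w1   [neg-Box-rule on 5: fresh world w1, w0Rw1]
10. Box p, w1   [Box-rule on 4 via w0Rw1]
11. p, w1   [Box-rule on 6 via w0Rw1]
Accessibility: w0Rw0, w0Rw1, w1Rw1
Branch closes: p and not p both at w1.
Every branch closes; the branch above is one of them.

No, unsatisfiable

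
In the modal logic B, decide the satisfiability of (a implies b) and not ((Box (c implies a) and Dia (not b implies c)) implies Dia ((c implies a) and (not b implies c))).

1. (a implies b) and not ((Box (c implies a) and Dia (not b implies c)) implies Dia ((c implies a) and (not b implies c))), u
2. a implies b, u
3. not ((Box (c implies a) and Dia (not b implies c)) implies Dia ((c implies a) and (not b implies c))), u
4. Box (c implies a) and Dia (not b implies c), u
5. not Dia ((c implies a) and (not b implies c)), u
6. Box (c implies a), u
7. Dia (not b implies c), u
8. not ((c implies a) and (not b implies c)), u
9. c implies a, u
10. not a, u
11. not (not b implies c), u
12. not b, u
13. not c, u
14. not b implies c, v
15. not ((c implies a) and (not b implies c)), v
16. c implies a, v
17. c, v
18. not (c implies a), v
19. not a, v
20. a, v
Accessibility: uRu, uRv, vRu, vRv
Branch closes: a and not a both at v.
Every branch closes; the branch above is one of them.

Unsatisfiable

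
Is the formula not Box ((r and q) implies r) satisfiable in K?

1. not Box ((r and q) implies r), w0
2. not ((r and q) implies r), w1
3. r and q, w1
4. not r, w1
5. r, w1
6. q, w1
Accessibility: w0Rw1
Branch closes: r and not r both at w1.
(One branch shown.) All branches close.

Unsatisfiable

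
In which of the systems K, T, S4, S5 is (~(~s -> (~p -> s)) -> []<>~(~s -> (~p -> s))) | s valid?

S5

S5-tableau for the negation ~((~(~s -> (~p -> s)) -> []<>~(~s -> (~p -> s))) | s):
1. ~((~(~s -> (~p -> s)) -> []<>~(~s -> (~p -> s))) | s), u
2. ~(~(~s -> (~p -> s)) -> []<>~(~s -> (~p -> s))), u
3. ~s, u
4. ~(~s -> (~p -> s)), u
5. ~[]<>~(~s -> (~p -> s)), u
6. ~(~p -> s), u
7. ~p, u
8. ~<>~(~s -> (~p -> s)), v
9. ~s -> (~p -> s), u
10. ~s -> (~p -> s), v
11. ~p -> s, u
12. ~p -> s, v
13. s, u
Accessibility: uRu, uRv, vRu, vRv
Branch closes: s and ~s both at u.
Every branch closes (one shown): valid in S5.
S4-tableau for the negation ~((~(~s -> (~p -> s)) -> []<>~(~s -> (~p -> s))) | s):
1. ~((~(~s -> (~p -> s)) -> []<>~(~s -> (~p -> s))) | s), u
2. ~(~(~s -> (~p -> s)) -> []<>~(~s -> (~p -> s))), u
3. ~s, u
4. ~(~s -> (~p -> s)), u
5. ~[]<>~(~s -> (~p -> s)), u
6. ~(~p -> s), u
7. ~p, u
8. ~<>~(~s -> (~p -> s)), v
9. ~s -> (~p -> s), v
10. ~p -> s, v
11. s, v
Accessibility: uRu, uRv, vRv
Complete open branch: countermodel on an S4-frame, so not valid in S4, nor in K, T (the same frame is also a K-frame and a T-frame).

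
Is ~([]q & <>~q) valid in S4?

Valid in S4

Tableau for the negation []q & <>~q:
1. []q & <>~q, w0
2. []q, w0
3. <>~q, w0
4. q, w0
5. ~q, w1
6. q, w1
Accessibility: w0Rw0, w0Rw1, w1Rw1
Branch closes: q and ~q both at w1.
All branches of the negation close; one closing branch shown above.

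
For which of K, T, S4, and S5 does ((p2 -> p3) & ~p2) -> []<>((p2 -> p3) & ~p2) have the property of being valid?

S5

S4-tableau for the negation ~(((p2 -> p3) & ~p2) -> []<>((p2 -> p3) & ~p2)):
1. ~(((p2 -> p3) & ~p2) -> []<>((p2 -> p3) & ~p2)), 0
2. (p2 -> p3) & ~p2, 0
3. ~[]<>((p2 -> p3) & ~p2), 0
4. p2 -> p3, 0
5. ~p2, 0
6. p3, 0
7. ~<>((p2 -> p3) & ~p2), 1
8. ~((p2 -> p3) & ~p2), 1
9. p2, 1
Accessibility: 0R0, 0R1, 1R1
Complete open branch: countermodel on an S4-frame, so not valid in S4, nor in K, T (the same frame is also a K-frame and a T-frame).
S5-tableau for the negation ~(((p2 -> p3) & ~p2) -> []<>((p2 -> p3) & ~p2)):
1. ~(((p2 -> p3) & ~p2) -> []<>((p2 -> p3) & ~p2)), 0
2. (p2 -> p3) & ~p2, 0
3. ~[]<>((p2 -> p3) & ~p2), 0
4. p2 -> p3, 0
5. ~p2, 0
6. p3, 0
7. ~<>((p2 -> p3) & ~p2), 1
8. ~((p2 -> p3) & ~p2), 0
9. ~((p2 -> p3) & ~p2), 1
10. ~(p2 -> p3), 0
11. p2, 0
12. ~p3, 0
Accessibility: 0R0, 0R1, 1R0, 1R1
Branch closes: p2 and ~p2 both at 0.
Every branch closes (one shown): valid in S5.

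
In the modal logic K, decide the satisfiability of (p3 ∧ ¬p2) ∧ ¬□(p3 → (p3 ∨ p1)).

1. (p3 ∧ ¬p2) ∧ ¬□(p3 → (p3 ∨ p1)), 0
2. p3 ∧ ¬p2, 0
3. ¬□(p3 → (p3 ∨ p1)), 0
4. p3, 0
5. ¬p2, 0
6. ¬(p3 → (p3 ∨ p1)), 1
7. p3, 1
8. ¬(p3 ∨ p1), 1
9. ¬p3, 1
10. ¬p1, 1
Accessibility: 0R1
Branch closes: p3 and ¬p3 both at 1.
(One branch shown.) All branches close.

Unsatisfiable (every branch closes)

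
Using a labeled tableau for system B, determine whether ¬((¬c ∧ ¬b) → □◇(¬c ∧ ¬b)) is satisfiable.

1. ¬((¬c ∧ ¬b) → □◇(¬c ∧ ¬b)), 0
2. ¬c ∧ ¬b, 0
3. ¬□◇(¬c ∧ ¬b), 0
4. ¬c, 0
5. ¬b, 0
6. ¬◇(¬c ∧ ¬b), 1
7. ¬(¬c ∧ ¬b), 0
8. ¬(¬c ∧ ¬b), 1
9. b, 0
Accessibility: 0R0, 0R1, 1R0, 1R1
Branch closes: b and ¬b both at 0.
Every branch closes; the branch above is one of them.

Unsatisfiable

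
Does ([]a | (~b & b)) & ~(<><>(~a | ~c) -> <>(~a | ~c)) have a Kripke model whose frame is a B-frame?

1. ([]a | (~b & b)) & ~(<><>(~a | ~c) -> <>(~a | ~c)), 0
2. []a | (~b & b), 0
3. ~(<><>(~a | ~c) -> <>(~a | ~c)), 0
4. <><>(~a | ~c), 0
5. ~<>(~a | ~c), 0
6. ~(~a | ~c), 0
7. a, 0
8. c, 0
9. []a, 0
10. <>(~a | ~c), 1
11. ~(~a | ~c), 1
12. a, 1
13. c, 1
14. ~a | ~c, 2
15. ~c, 2
Accessibility: 0R0, 0R1, 1R0, 1R1, 1R2, 2R1, 2R2

Satisfiable (open branch found)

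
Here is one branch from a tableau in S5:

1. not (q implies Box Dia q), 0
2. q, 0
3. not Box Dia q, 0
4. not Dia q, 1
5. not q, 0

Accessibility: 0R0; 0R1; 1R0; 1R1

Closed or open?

Both q and not q appear at 0.

Yes, closed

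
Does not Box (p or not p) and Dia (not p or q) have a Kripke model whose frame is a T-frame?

1. not Box (p or not p) and Dia (not p or q), u
2. not Box (p or not p), u
3. Dia (not p or q), u
4. not (p or not p), v
5. not p, v
6. p, v
Accessibility: uRu, uRv, vRv
Branch closes: p and not p both at v.
All branches of the tableau close; one closing branch shown above.

Unsatisfiable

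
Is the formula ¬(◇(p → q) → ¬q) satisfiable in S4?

Yes, satisfiable

1. ¬(◇(p → q) → ¬q), 0
2. ◇(p → q), 0   [¬→-rule on 1]
3. q, 0   [¬→-rule on 1]
4. p → q, 1   [◇-rule on 2: fresh world 1, 0R1]
5. q, 1   [→-rule on 4 (branches; this branch)]
Accessibility: 0R0, 0R1, 1R1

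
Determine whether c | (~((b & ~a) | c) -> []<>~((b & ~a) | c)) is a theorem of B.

Tableau for the negation ~(c | (~((b & ~a) | c) -> []<>~((b & ~a) | c))):
1. ~(c | (~((b & ~a) | c) -> []<>~((b & ~a) | c))), w0
2. ~c, w0
3. ~(~((b & ~a) | c) -> []<>~((b & ~a) | c)), w0
4. ~((b & ~a) | c), w0
5. ~[]<>~((b & ~a) | c), w0
6. ~(b & ~a), w0
7. a, w0
8. ~<>~((b & ~a) | c), w1
9. (b & ~a) | c, w0
10. (b & ~a) | c, w1
11. b & ~a, w0
12. b, w0
13. ~a, w0
Accessibility: w0Rw0, w0Rw1, w1Rw0, w1Rw1
Branch closes: a and ~a both at w0.
All branches of the negation close; one closing branch shown above.

Valid in B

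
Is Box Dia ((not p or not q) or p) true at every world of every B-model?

Tableau for the negation not Box Dia ((not p or not q) or p):
1. not Box Dia ((not p or not q) or p), w0
2. not Dia ((not p or not q) or p), w1   [neg-Box-rule on 1: fresh world w1, w0Rw1]
3. not ((not p or not q) or p), w0   [neg-Dia-rule on 2 via w1Rw0]
4. not (not p or not q), w0   [neg-or-rule on 3]
5. not p, w0   [neg-or-rule on 3]
6. p, w0   [neg-or-rule on 4]
7. q, w0   [neg-or-rule on 4]
Accessibility: w0Rw0, w0Rw1, w1Rw0, w1Rw1
Branch closes: p and not p both at w0.
Every branch of the negation's tableau closes; the branch above is one of them.

Valid in B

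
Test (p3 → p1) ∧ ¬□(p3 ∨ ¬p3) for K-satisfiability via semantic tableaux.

Unsatisfiable (every branch closes)

1. (p3 → p1) ∧ ¬□(p3 ∨ ¬p3), u
2. p3 → p1, u
3. ¬□(p3 ∨ ¬p3), u
4. p1, u
5. ¬(p3 ∨ ¬p3), v
6. ¬p3, v
7. p3, v
Accessibility: uRv
Branch closes: p3 and ¬p3 both at v.
Every branch closes; the branch above is one of them.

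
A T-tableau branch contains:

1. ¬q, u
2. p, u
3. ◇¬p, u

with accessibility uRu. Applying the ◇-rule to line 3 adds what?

a fresh world v with uRv, and ¬p at v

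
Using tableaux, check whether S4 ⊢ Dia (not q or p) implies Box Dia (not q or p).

Invalid (countermodel exists)

Tableau for the negation not (Dia (not q or p) implies Box Dia (not q or p)):
1. not (Dia (not q or p) implies Box Dia (not q or p)), u
2. Dia (not q or p), u
3. not Box Dia (not q or p), u
4. not q or p, v
5. p, v
6. not Dia (not q or p), w
7. not (not q or p), w
8. q, w
9. not p, w
Accessibility: uRu, uRv, uRw, vRv, wRw
The negation has an open branch (countermodel exists).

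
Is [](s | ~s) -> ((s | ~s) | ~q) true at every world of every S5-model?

Tableau for the negation ~([](s | ~s) -> ((s | ~s) | ~q)):
1. ~([](s | ~s) -> ((s | ~s) | ~q)), u
2. [](s | ~s), u
3. ~((s | ~s) | ~q), u
4. ~(s | ~s), u
5. q, u
6. ~s, u
7. s, u
Accessibility: uRu
Branch closes: s and ~s both at u.
Every branch of the negation's tableau closes; the branch above is one of them.

Yes, valid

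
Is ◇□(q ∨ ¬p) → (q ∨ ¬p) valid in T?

Invalid (countermodel exists)

Tableau for the negation ¬(◇□(q ∨ ¬p) → (q ∨ ¬p)):
1. ¬(◇□(q ∨ ¬p) → (q ∨ ¬p)), u
2. ◇□(q ∨ ¬p), u   [¬→-rule on 1]
3. ¬(q ∨ ¬p), u   [¬→-rule on 1]
4. ¬q, u   [¬∨-rule on 3]
5. p, u   [¬∨-rule on 3]
6. □(q ∨ ¬p), v   [◇-rule on 2: fresh world v, uRv]
7. q ∨ ¬p, v   [□-rule on 6 via vRv]
8. ¬p, v   [∨-rule on 7 (branches; this branch)]
Accessibility: uRu, uRv, vRv
The negation has an open branch (countermodel exists).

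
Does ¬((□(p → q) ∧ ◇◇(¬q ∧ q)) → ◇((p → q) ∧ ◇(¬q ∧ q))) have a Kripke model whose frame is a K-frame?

1. ¬((□(p → q) ∧ ◇◇(¬q ∧ q)) → ◇((p → q) ∧ ◇(¬q ∧ q))), u
2. □(p → q) ∧ ◇◇(¬q ∧ q), u   [¬→-rule on 1]
3. ¬◇((p → q) ∧ ◇(¬q ∧ q)), u   [¬→-rule on 1]
4. □(p → q), u   [∧-rule on 2]
5. ◇◇(¬q ∧ q), u   [∧-rule on 2]
6. ◇(¬q ∧ q), v   [◇-rule on 5: fresh world v, uRv]
7. ¬((p → q) ∧ ◇(¬q ∧ q)), v   [¬◇-rule on 3 via uRv]
8. p → q, v   [□-rule on 4 via uRv]
9. ¬◇(¬q ∧ q), v   [¬∧-rule on 7 (branches; this branch)]
10. q, v   [→-rule on 8 (branches; this branch)]
11. ¬q ∧ q, w   [◇-rule on 6: fresh world w, vRw]
12. ¬q, w   [∧-rule on 11]
13. q, w   [∧-rule on 11]
Accessibility: uRv, vRw
Branch closes: q and ¬q both at w.
Every branch closes; the branch above is one of them.

No, unsatisfiable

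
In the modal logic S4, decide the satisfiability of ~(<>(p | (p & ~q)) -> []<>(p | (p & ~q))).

1. ~(<>(p | (p & ~q)) -> []<>(p | (p & ~q))), 0
2. <>(p | (p & ~q)), 0
3. ~[]<>(p | (p & ~q)), 0
4. p | (p & ~q), 1
5. p & ~q, 1
6. p, 1
7. ~q, 1
8. ~<>(p | (p & ~q)), 2
9. ~(p | (p & ~q)), 2
10. ~p, 2
11. ~(p & ~q), 2
12. q, 2
Accessibility: 0R0, 0R1, 0R2, 1R1, 2R2

Satisfiable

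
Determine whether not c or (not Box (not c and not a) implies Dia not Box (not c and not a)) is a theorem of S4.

Yes, valid

Tableau for the negation not (not c or (not Box (not c and not a) implies Dia not Box (not c and not a))):
1. not (not c or (not Box (not c and not a) implies Dia not Box (not c and not a))), w0
2. c, w0
3. not (not Box (not c and not a) implies Dia not Box (not c and not a)), w0
4. not Box (not c and not a), w0
5. not Dia not Box (not c and not a), w0
6. Box (not c and not a), w0
7. not c and not a, w0
8. not c, w0
9. not a, w0
Accessibility: w0Rw0
Branch closes: c and not c both at w0.
All branches of the negation close; one closing branch shown above.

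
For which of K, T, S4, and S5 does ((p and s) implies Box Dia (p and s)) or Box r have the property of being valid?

S5

S4-tableau for the negation not (((p and s) implies Box Dia (p and s)) or Box r):
1. not (((p and s) implies Box Dia (p and s)) or Box r), w0
2. not ((p and s) implies Box Dia (p and s)), w0   [neg-or-rule on 1]
3. not Box r, w0   [neg-or-rule on 1]
4. p and s, w0   [neg-implies-rule on 2]
5. not Box Dia (p and s), w0   [neg-implies-rule on 2]
6. p, w0   [and-rule on 4]
7. s, w0   [and-rule on 4]
8. not r, w1   [neg-Box-rule on 3: fresh world w1, w0Rw1]
9. not Dia (p and s), w2   [neg-Box-rule on 5: fresh world w2, w0Rw2]
10. not (p and s), w2   [neg-Dia-rule on 9 via w2Rw2]
11. not s, w2   [neg-and-rule on 10 (branches; this branch)]
Accessibility: w0Rw0, w0Rw1, w0Rw2, w1Rw1, w2Rw2
Complete open branch: countermodel on an S4-frame, so not valid in S4, nor in K, T (the same frame is also a K-frame and a T-frame).
S5-tableau for the negation not (((p and s) implies Box Dia (p and s)) or Box r):
1. not (((p and s) implies Box Dia (p and s)) or Box r), w0
2. not ((p and s) implies Box Dia (p and s)), w0   [neg-or-rule on 1]
3. not Box r, w0   [neg-or-rule on 1]
4. p and s, w0   [neg-implies-rule on 2]
5. not Box Dia (p and s), w0   [neg-implies-rule on 2]
6. p, w0   [and-rule on 4]
7. s, w0   [and-rule on 4]
8. not r, w1   [neg-Box-rule on 3: fresh world w1, w0Rw1]
9. not Dia (p and s), w2   [neg-Box-rule on 5: fresh world w2, w0Rw2]
10. not (p and s), w0   [neg-Dia-rule on 9 via w2Rw0]
11. not (p and s), w1   [neg-Dia-rule on 9 via w2Rw1]
12. not (p and s), w2   [neg-Dia-rule on 9 via w2Rw2]
13. not s, w0   [neg-and-rule on 10 (branches; this branch)]
Accessibility: w0Rw0, w0Rw1, w0Rw2, w1Rw0, w1Rw1, w1Rw2, w2Rw0, w2Rw1, w2Rw2
Branch closes: s and not s both at w0.
Every branch closes (one shown): valid in S5.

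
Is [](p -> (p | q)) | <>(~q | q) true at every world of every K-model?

Valid

Tableau for the negation ~([](p -> (p | q)) | <>(~q | q)):
1. ~([](p -> (p | q)) | <>(~q | q)), u
2. ~[](p -> (p | q)), u
3. ~<>(~q | q), u
4. ~(p -> (p | q)), v
5. p, v
6. ~(p | q), v
7. ~p, v
8. ~q, v
Accessibility: uRv
Branch closes: p and ~p both at v.
Every branch of the negation's tableau closes; the branch above is one of them.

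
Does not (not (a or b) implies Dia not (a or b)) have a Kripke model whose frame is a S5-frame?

Unsatisfiable

1. not (not (a or b) implies Dia not (a or b)), w0
2. not (a or b), w0   [neg-implies-rule on 1]
3. not Dia not (a or b), w0   [neg-implies-rule on 1]
4. not a, w0   [neg-or-rule on 2]
5. not b, w0   [neg-or-rule on 2]
6. a or b, w0   [neg-Dia-rule on 3 via w0Rw0]
7. b, w0   [or-rule on 6 (branches; this branch)]
Accessibility: w0Rw0
Branch closes: b and not b both at w0.
(One branch shown.) All branches close.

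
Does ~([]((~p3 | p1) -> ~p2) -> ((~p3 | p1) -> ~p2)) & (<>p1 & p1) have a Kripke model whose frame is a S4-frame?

Unsatisfiable

1. ~([]((~p3 | p1) -> ~p2) -> ((~p3 | p1) -> ~p2)) & (<>p1 & p1), u
2. ~([]((~p3 | p1) -> ~p2) -> ((~p3 | p1) -> ~p2)), u
3. <>p1 & p1, u
4. []((~p3 | p1) -> ~p2), u
5. ~((~p3 | p1) -> ~p2), u
6. <>p1, u
7. p1, u
8. ~p3 | p1, u
9. p2, u
10. (~p3 | p1) -> ~p2, u
11. ~(~p3 | p1), u
12. p3, u
13. ~p1, u
Accessibility: uRu
Branch closes: p1 and ~p1 both at u.
All branches of the tableau close; one closing branch shown above.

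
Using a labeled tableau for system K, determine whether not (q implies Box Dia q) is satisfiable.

1. not (q implies Box Dia q), u
2. q, u
3. not Box Dia q, u
4. not Dia q, v
Accessibility: uRv

Satisfiable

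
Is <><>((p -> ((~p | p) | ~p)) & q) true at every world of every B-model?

Tableau for the negation ~<><>((p -> ((~p | p) | ~p)) & q):
1. ~<><>((p -> ((~p | p) | ~p)) & q), w0
2. ~<>((p -> ((~p | p) | ~p)) & q), w0
3. ~((p -> ((~p | p) | ~p)) & q), w0
4. ~q, w0
Accessibility: w0Rw0
The negation has an open branch (countermodel exists).

Not valid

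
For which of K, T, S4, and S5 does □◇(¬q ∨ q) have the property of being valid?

K-tableau for the negation ¬□◇(¬q ∨ q):
1. ¬□◇(¬q ∨ q), u
2. ¬◇(¬q ∨ q), v
Accessibility: uRv
Complete open branch: countermodel on a K-frame, so not valid in K.
T-tableau for the negation ¬□◇(¬q ∨ q):
1. ¬□◇(¬q ∨ q), u
2. ¬◇(¬q ∨ q), v
3. ¬(¬q ∨ q), v
4. q, v
5. ¬q, v
Accessibility: uRu, uRv, vRv
Branch closes: q and ¬q both at v.
Every branch closes (one shown): valid in T, hence also in S4, S5 (every theorem of T is a theorem of S4 and S5).

T, S4, S5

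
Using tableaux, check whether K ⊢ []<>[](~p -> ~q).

No, not valid

Tableau for the negation ~[]<>[](~p -> ~q):
1. ~[]<>[](~p -> ~q), 0
2. ~<>[](~p -> ~q), 1   [~[]-rule on 1: fresh world 1, 0R1]
Accessibility: 0R1
The negation has an open branch (countermodel exists).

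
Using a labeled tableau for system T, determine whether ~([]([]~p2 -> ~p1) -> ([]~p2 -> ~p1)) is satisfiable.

1. ~([]([]~p2 -> ~p1) -> ([]~p2 -> ~p1)), 0
2. []([]~p2 -> ~p1), 0
3. ~([]~p2 -> ~p1), 0
4. []~p2, 0
5. p1, 0
6. []~p2 -> ~p1, 0
7. ~p2, 0
8. ~[]~p2, 0
9. p2, 1
10. []~p2 -> ~p1, 1
11. ~p2, 1
Accessibility: 0R0, 0R1, 1R1
Branch closes: p2 and ~p2 both at 1.
Every branch closes; the branch above is one of them.

No, unsatisfiable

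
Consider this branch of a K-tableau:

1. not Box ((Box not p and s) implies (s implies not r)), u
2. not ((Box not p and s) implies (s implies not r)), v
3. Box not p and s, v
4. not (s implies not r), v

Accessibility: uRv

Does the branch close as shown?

There is no literal clash: for every atom and world, at most one sign appears.

Not closed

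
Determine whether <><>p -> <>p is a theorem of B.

No, not valid

Tableau for the negation ~(<><>p -> <>p):
1. ~(<><>p -> <>p), u
2. <><>p, u
3. ~<>p, u
4. ~p, u
5. <>p, v
6. ~p, v
7. p, w
Accessibility: uRu, uRv, vRu, vRv, vRw, wRv, wRw
The negation has an open branch (countermodel exists).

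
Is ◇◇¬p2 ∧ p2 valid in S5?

No, not valid

Tableau for the negation ¬(◇◇¬p2 ∧ p2):
1. ¬(◇◇¬p2 ∧ p2), u
2. ¬p2, u   [¬∧-rule on 1 (branches; this branch)]
Accessibility: uRu
The negation has an open branch (countermodel exists).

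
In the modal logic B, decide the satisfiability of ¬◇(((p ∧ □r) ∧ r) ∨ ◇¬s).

1. ¬◇(((p ∧ □r) ∧ r) ∨ ◇¬s), w0
2. ¬(((p ∧ □r) ∧ r) ∨ ◇¬s), w0   [¬◇-rule on 1 via w0Rw0]
3. ¬((p ∧ □r) ∧ r), w0   [¬∨-rule on 2]
4. ¬◇¬s, w0   [¬∨-rule on 2]
5. s, w0   [¬◇-rule on 4 via w0Rw0]
6. ¬r, w0   [¬∧-rule on 3 (branches; this branch)]
Accessibility: w0Rw0

Satisfiable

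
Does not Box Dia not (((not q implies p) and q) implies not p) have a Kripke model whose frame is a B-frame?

Satisfiable (open branch found)

1. not Box Dia not (((not q implies p) and q) implies not p), 0
2. not Dia not (((not q implies p) and q) implies not p), 1
3. ((not q implies p) and q) implies not p, 0
4. ((not q implies p) and q) implies not p, 1
5. not p, 0
6. not p, 1
Accessibility: 0R0, 0R1, 1R0, 1R1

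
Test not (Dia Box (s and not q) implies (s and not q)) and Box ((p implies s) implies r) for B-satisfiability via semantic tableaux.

1. not (Dia Box (s and not q) implies (s and not q)) and Box ((p implies s) implies r), 0
2. not (Dia Box (s and not q) implies (s and not q)), 0
3. Box ((p implies s) implies r), 0
4. Dia Box (s and not q), 0
5. not (s and not q), 0
6. (p implies s) implies r, 0
7. q, 0
8. not (p implies s), 0
9. p, 0
10. not s, 0
11. Box (s and not q), 1
12. (p implies s) implies r, 1
13. s and not q, 0
14. s, 0
15. not q, 0
Accessibility: 0R0, 0R1, 1R0, 1R1
Branch closes: s and not s both at 0.
(One branch shown.) All branches close.

Unsatisfiable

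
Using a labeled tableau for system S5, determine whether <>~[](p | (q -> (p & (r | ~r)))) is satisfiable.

1. <>~[](p | (q -> (p & (r | ~r)))), u
2. ~[](p | (q -> (p & (r | ~r)))), v
3. ~(p | (q -> (p & (r | ~r)))), w
4. ~p, w
5. ~(q -> (p & (r | ~r))), w
6. q, w
7. ~(p & (r | ~r)), w
Accessibility: uRu, uRv, uRw, vRu, vRv, vRw, wRu, wRv, wRw

Satisfiable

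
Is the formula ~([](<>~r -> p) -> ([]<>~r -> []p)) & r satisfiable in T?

Unsatisfiable (every branch closes)

1. ~([](<>~r -> p) -> ([]<>~r -> []p)) & r, w0
2. ~([](<>~r -> p) -> ([]<>~r -> []p)), w0   [&-rule on 1]
3. r, w0   [&-rule on 1]
4. [](<>~r -> p), w0   [~->-rule on 2]
5. ~([]<>~r -> []p), w0   [~->-rule on 2]
6. []<>~r, w0   [~->-rule on 5]
7. ~[]p, w0   [~->-rule on 5]
8. <>~r -> p, w0   [[]-rule on 4 via w0Rw0]
9. <>~r, w0   [[]-rule on 6 via w0Rw0]
10. p, w0   [->-rule on 8 (branches; this branch)]
11. ~p, w1   [~[]-rule on 7: fresh world w1, w0Rw1]
12. <>~r -> p, w1   [[]-rule on 4 via w0Rw1]
13. <>~r, w1   [[]-rule on 6 via w0Rw1]
14. ~<>~r, w1   [->-rule on 12 (branches; this branch)]
15. r, w1   [~<>-rule on 14 via w1Rw1]
16. ~r, w2   [<>-rule on 9: fresh world w2, w0Rw2]
17. <>~r -> p, w2   [[]-rule on 4 via w0Rw2]
18. <>~r, w2   [[]-rule on 6 via w0Rw2]
19. p, w2   [->-rule on 17 (branches; this branch)]
20. ~r, w3   [<>-rule on 13: fresh world w3, w1Rw3]
21. r, w3   [~<>-rule on 14 via w1Rw3]
Accessibility: w0Rw0, w0Rw1, w0Rw2, w1Rw1, w1Rw3, w2Rw2, w3Rw3
Branch closes: r and ~r both at w3.
All branches of the tableau close; one closing branch shown above.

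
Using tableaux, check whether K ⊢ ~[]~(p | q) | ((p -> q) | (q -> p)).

Tableau for the negation ~(~[]~(p | q) | ((p -> q) | (q -> p))):
1. ~(~[]~(p | q) | ((p -> q) | (q -> p))), 0
2. []~(p | q), 0
3. ~((p -> q) | (q -> p)), 0
4. ~(p -> q), 0
5. ~(q -> p), 0
6. p, 0
7. ~q, 0
8. q, 0
9. ~p, 0
Branch closes: q and ~q both at 0.
All branches of the negation close; one closing branch shown above.

Yes, valid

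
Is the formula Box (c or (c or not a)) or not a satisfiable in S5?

Satisfiable

1. Box (c or (c or not a)) or not a, u
2. not a, u
Accessibility: uRu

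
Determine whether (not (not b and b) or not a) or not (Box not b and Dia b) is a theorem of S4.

Tableau for the negation not ((not (not b and b) or not a) or not (Box not b and Dia b)):
1. not ((not (not b and b) or not a) or not (Box not b and Dia b)), u
2. not (not (not b and b) or not a), u
3. Box not b and Dia b, u
4. not b and b, u
5. a, u
6. Box not b, u
7. Dia b, u
8. not b, u
9. b, u
Accessibility: uRu
Branch closes: b and not b both at u.
Every branch of the negation's tableau closes; the branch above is one of them.

Valid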